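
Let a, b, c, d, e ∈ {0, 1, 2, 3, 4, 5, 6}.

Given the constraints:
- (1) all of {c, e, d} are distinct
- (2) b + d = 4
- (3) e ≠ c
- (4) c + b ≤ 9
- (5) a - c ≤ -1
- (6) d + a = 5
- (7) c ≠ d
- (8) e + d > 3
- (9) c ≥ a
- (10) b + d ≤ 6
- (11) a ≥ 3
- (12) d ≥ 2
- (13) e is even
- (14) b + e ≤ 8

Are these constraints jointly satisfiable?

Satisfiable

The assignment a = 3, b = 2, c = 6, d = 2, e = 4 works:
  constraint 2 holds since b + d = 4.
  constraint 4 holds since c + b = 8.
  constraint 5 holds since a - c = -3.
The rest check out directly.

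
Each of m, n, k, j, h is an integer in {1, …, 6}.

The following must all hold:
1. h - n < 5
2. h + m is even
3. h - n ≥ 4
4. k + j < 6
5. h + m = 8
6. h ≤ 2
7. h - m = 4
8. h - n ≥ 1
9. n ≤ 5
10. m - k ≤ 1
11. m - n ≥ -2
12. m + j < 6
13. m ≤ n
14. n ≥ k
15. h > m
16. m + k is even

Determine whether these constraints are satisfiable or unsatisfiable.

From constraint 6: h ≤ 2. From constraints 9 and 13: m ≤ n ≤ 5. Hence h + m ≤ 7. But constraint 5 requires h + m = 8, and 8 > 7. Contradiction.

Unsatisfiable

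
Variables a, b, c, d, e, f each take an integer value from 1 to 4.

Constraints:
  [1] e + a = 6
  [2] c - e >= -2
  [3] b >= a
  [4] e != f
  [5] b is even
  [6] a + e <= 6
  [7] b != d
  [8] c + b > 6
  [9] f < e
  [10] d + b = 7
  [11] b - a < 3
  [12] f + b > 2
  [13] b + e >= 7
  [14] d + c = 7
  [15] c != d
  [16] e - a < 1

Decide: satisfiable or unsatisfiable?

Try a = 3, b = 4, c = 4, d = 3, e = 3, f = 1.
Check constraint 1: e + a = 6; constraint 2: c - e = 1; constraint 6: a + e = 6. The remaining constraints are straightforward to verify.

Satisfiable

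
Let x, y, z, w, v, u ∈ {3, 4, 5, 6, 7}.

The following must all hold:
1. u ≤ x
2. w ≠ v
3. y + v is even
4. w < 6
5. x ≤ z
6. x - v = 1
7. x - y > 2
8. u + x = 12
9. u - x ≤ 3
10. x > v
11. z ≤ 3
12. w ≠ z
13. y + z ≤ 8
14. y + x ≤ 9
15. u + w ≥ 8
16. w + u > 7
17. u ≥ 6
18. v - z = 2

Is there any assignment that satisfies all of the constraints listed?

From constraints 1 and 17: x ≥ u and u ≥ 6, so x ≥ 6. From constraints 5 and 11: x ≤ z and z ≤ 3, so x ≤ 3. But 3 < 6, so no value of x works.

Unsatisfiable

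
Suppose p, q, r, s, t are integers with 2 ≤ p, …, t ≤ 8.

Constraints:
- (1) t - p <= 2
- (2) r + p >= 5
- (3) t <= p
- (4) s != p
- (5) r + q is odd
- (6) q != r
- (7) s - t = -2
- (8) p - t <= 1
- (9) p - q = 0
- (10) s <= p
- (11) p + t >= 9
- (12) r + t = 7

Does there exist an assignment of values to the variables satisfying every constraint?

Satisfiable

Try p = 5, q = 5, r = 2, s = 3, t = 5.
Check constraint 1: t - p = 0; constraint 2: r + p = 7; constraint 7: s - t = -2. The remaining constraints are straightforward to verify.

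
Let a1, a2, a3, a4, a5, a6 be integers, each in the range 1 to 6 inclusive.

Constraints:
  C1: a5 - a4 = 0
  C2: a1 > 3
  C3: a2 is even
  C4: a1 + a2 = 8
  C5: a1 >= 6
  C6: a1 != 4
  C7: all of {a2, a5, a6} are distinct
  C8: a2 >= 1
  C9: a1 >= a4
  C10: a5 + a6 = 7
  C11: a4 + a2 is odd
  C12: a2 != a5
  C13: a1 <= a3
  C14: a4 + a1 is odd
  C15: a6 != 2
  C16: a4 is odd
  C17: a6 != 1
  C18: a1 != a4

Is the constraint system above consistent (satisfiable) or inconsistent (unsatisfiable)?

Satisfiable

Take a1 = 6, a2 = 2, a3 = 6, a4 = 1, a5 = 1, a6 = 6. Then constraint 1: a5 - a4 = 0; constraint 4: a1 + a2 = 8; constraint 10: a5 + a6 = 7, and every other listed constraint is also met.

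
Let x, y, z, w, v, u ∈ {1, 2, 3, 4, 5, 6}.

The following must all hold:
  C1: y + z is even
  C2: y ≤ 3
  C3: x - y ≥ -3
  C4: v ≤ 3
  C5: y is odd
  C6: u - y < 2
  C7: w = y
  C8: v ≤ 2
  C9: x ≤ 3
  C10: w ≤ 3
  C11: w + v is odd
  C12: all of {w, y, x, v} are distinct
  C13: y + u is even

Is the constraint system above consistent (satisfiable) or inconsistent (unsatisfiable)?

Constraints 2, 4, 9, and 10 confine each of w, y, x, v to the 3 values {1, …, 3} (the domain already gives each ≥ 1).
Constraint 12 requires all 4 of them to be distinct, but only 3 values are available — impossible by the pigeonhole principle.

Unsatisfiable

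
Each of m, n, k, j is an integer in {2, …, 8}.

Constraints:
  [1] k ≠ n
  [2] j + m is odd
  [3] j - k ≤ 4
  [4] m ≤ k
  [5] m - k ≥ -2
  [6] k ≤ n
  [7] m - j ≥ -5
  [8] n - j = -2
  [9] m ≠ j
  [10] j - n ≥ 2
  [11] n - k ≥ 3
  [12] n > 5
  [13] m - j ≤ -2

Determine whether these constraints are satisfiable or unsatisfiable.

Unsatisfiable

Constraints 3, 10, and 11 give n − k ≥ 3, k − j ≥ -4, j − n ≥ 2.
Adding all 3 inequalities: the left sides telescope to 0, and the right sides sum to 3 + (-4) + 2 = 1. So 0 ≥ 1, which is false.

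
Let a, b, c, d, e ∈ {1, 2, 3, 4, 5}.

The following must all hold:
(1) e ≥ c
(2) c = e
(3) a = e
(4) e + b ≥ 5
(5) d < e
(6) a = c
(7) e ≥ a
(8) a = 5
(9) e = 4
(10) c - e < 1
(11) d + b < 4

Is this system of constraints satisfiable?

Constraint 8 fixes a = 5 and constraint 9 fixes e = 4. Constraints 2 and 6 give a = c = e, so a = e. But 5 ≠ 4 — contradiction.

Unsatisfiable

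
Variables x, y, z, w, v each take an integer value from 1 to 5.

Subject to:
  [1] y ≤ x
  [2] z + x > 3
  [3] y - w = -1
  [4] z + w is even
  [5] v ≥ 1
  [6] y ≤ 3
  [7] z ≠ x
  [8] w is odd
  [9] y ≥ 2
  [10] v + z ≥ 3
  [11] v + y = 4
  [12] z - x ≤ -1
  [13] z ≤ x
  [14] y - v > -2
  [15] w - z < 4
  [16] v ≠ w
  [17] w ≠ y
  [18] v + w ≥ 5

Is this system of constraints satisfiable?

Satisfiable

Setting (x, y, z, w, v) = (5, 2, 1, 3, 2) satisfies everything: constraint 2: z + x = 6; constraint 3: y - w = -1, and the others follow.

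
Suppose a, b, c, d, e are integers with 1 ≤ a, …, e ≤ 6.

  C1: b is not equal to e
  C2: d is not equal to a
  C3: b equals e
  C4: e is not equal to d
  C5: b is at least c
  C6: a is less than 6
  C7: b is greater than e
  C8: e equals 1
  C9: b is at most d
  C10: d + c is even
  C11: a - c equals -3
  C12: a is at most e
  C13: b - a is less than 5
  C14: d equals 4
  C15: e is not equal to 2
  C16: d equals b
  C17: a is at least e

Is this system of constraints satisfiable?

Constraint 14 fixes d = 4 and constraint 8 fixes e = 1. Constraints 3 and 16 give d = b = e, so d = e. But 4 ≠ 1 — contradiction.

Unsatisfiable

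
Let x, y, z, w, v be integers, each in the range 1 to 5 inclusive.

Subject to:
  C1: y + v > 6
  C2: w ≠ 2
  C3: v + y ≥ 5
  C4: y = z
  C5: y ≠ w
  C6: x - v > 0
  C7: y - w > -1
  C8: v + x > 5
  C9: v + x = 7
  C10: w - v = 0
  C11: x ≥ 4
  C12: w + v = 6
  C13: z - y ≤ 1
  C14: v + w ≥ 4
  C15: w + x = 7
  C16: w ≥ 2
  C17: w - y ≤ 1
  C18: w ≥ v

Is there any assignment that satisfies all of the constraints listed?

Satisfiable

Setting (x, y, z, w, v) = (4, 4, 4, 3, 3) satisfies everything: constraint 1: y + v = 7; constraint 3: v + y = 7, and the others follow.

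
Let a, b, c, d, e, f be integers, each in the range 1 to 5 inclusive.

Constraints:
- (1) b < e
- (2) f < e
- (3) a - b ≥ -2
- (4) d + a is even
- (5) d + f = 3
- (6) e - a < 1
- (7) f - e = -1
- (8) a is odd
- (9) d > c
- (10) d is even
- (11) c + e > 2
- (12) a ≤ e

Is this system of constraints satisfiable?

Constraint 10 makes d even and constraint 8 makes a odd, so d + a must be odd. Constraint 4 says d + a is even — contradiction.

Unsatisfiable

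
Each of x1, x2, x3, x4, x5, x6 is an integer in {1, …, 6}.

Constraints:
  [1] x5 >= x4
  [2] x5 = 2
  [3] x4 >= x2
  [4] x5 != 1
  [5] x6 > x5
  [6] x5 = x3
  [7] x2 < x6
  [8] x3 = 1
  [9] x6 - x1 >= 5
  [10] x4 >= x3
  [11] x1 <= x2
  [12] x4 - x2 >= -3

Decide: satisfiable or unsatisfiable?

Constraint 2 fixes x5 = 2 and constraint 8 fixes x3 = 1, but constraint 6 requires x5 = x3. Since 2 ≠ 1, contradiction.

Unsatisfiable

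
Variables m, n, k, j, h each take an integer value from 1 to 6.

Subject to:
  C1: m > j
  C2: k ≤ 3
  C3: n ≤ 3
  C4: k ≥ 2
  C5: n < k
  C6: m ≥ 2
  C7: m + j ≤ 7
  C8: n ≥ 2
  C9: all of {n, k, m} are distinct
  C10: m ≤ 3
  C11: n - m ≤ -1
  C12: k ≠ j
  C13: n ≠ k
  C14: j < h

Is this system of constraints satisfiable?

Constraints 2, 3, 4, 6, 8, and 10 confine each of n, k, m to the 2 values {2, 3}.
Constraint 9 requires all 3 of them to be distinct, but only 2 values are available — impossible by the pigeonhole principle.

Unsatisfiable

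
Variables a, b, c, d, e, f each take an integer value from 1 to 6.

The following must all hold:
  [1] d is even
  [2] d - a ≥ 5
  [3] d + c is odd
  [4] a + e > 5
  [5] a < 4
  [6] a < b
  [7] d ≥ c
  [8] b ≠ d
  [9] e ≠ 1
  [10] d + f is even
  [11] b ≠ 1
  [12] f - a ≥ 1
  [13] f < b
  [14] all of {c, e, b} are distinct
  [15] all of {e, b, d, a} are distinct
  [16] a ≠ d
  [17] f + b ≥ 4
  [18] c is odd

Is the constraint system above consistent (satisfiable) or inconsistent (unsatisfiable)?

Try a = 1, b = 4, c = 1, d = 6, e = 5, f = 2.
Check constraint 2: d - a = 5; constraint 4: a + e = 6. The remaining constraints are straightforward to verify.

Satisfiable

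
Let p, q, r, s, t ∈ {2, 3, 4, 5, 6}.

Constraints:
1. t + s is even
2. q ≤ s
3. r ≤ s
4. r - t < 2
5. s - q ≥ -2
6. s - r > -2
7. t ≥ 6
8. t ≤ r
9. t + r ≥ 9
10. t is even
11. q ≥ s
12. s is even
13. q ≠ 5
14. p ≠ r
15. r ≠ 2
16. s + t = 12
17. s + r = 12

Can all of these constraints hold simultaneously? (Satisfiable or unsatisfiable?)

Satisfiable

Take p = 3, q = 6, r = 6, s = 6, t = 6. Then constraint 4: r - t = 0; constraint 5: s - q = 0, and every other listed constraint is also met.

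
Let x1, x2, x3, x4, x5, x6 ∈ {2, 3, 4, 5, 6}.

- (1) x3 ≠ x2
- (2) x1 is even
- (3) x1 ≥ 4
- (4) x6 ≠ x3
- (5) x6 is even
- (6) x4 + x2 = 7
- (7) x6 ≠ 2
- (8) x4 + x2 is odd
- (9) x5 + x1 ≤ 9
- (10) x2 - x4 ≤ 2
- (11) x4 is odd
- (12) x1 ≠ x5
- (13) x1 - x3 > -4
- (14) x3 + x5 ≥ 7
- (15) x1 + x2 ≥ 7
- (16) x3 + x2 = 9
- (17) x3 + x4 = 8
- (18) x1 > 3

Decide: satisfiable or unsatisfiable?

Try x1 = 4, x2 = 4, x3 = 5, x4 = 3, x5 = 2, x6 = 6.
Check constraint 6: x4 + x2 = 7; constraint 9: x5 + x1 = 6; constraint 10: x2 - x4 = 1. The remaining constraints are straightforward to verify.

Satisfiable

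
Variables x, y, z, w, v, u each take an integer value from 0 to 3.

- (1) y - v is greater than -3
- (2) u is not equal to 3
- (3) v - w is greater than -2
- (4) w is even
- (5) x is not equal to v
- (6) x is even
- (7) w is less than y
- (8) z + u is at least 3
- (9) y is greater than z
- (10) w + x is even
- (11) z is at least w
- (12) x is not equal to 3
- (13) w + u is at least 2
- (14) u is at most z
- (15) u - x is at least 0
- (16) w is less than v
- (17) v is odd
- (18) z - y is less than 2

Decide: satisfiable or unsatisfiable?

Try x = 2, y = 3, z = 2, w = 2, v = 3, u = 2.
Check constraint 1: y - v = 0; constraint 3: v - w = 1; constraint 8: z + u = 4. The remaining constraints are straightforward to verify.

Satisfiable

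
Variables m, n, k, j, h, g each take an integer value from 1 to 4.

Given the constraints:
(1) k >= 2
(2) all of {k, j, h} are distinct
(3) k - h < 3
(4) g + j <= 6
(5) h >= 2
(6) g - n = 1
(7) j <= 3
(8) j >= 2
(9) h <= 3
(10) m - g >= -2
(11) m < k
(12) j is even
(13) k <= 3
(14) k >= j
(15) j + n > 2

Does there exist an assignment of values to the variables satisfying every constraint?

Constraints 1, 5, 7, 8, 9, and 13 confine each of k, j, h to the 2 values {2, 3}.
Constraint 2 requires all 3 of them to be distinct, but only 2 values are available — impossible by the pigeonhole principle.

Unsatisfiable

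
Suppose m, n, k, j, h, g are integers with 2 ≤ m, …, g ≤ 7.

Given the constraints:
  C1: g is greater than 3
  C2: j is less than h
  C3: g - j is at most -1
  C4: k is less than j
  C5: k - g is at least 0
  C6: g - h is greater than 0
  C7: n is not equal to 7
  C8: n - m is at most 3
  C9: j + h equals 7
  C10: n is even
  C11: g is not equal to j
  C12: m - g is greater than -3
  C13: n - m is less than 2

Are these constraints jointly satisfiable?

Unsatisfiable

Constraints 2, 4, 5, and 6 give h < g, g ≤ k, k < j, j < h. Chaining: h < g ≤ k < j < h, which forces h < h — impossible.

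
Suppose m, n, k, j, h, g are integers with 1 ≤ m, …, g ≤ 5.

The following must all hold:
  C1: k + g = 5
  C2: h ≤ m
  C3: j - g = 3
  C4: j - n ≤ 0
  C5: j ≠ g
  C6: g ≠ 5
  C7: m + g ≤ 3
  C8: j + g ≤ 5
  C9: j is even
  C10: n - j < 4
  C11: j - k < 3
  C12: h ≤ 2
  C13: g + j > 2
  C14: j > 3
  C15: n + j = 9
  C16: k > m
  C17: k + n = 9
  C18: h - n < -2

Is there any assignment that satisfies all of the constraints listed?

Take m = 1, n = 5, k = 4, j = 4, h = 1, g = 1. Then constraint 1: k + g = 5; constraint 3: j - g = 3, and every other listed constraint is also met.

Satisfiable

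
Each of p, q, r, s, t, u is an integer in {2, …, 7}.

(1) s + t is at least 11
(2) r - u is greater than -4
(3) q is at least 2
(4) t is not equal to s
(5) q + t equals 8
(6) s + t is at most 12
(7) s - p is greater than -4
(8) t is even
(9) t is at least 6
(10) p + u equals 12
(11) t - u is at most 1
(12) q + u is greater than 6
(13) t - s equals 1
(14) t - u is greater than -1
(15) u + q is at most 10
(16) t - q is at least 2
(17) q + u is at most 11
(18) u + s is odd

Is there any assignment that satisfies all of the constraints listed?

One satisfying assignment is p = 6, q = 2, r = 4, s = 5, t = 6, u = 6.
For the less obvious constraints — constraint 1: s + t = 11; constraint 2: r - u = -2 — and the others hold by inspection.

Satisfiable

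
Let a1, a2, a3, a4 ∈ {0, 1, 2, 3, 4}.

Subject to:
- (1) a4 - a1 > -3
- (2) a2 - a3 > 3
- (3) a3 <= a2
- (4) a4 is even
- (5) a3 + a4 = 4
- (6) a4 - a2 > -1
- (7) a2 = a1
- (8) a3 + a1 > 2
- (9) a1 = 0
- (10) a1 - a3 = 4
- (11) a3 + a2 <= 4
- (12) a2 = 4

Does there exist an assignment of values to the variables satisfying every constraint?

Constraint 12 fixes a2 = 4 and constraint 9 fixes a1 = 0, but constraint 7 requires a2 = a1. Since 4 ≠ 0, contradiction.

Unsatisfiable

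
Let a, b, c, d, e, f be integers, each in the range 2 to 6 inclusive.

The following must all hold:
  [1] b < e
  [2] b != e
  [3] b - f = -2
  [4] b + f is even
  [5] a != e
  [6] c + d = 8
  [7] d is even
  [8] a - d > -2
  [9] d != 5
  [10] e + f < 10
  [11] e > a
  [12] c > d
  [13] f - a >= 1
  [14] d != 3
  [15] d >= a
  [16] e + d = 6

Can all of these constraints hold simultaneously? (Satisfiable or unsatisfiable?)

Satisfiable

One satisfying assignment is a = 2, b = 2, c = 6, d = 2, e = 4, f = 4.
For the less obvious constraints — constraint 3: b - f = -2; constraint 6: c + d = 8 — and the others hold by inspection.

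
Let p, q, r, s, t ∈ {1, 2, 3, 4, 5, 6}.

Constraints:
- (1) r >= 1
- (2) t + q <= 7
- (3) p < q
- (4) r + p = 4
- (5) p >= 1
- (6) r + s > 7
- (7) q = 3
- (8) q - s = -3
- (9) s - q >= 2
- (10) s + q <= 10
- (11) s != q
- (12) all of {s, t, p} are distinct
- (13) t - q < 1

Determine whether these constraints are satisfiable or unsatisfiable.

Satisfiable

The assignment p = 2, q = 3, r = 2, s = 6, t = 3 works:
  constraint 2 holds since t + q = 6.
  constraint 4 holds since r + p = 4.
The rest check out directly.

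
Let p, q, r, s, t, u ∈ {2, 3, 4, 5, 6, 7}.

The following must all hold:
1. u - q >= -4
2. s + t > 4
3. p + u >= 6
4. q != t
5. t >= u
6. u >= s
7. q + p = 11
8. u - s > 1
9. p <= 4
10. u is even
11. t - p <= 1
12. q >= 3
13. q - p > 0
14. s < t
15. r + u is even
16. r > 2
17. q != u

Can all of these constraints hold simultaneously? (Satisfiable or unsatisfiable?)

Satisfiable

The assignment p = 4, q = 7, r = 4, s = 2, t = 5, u = 4 works:
  constraint 1 holds since u - q = -3.
  constraint 2 holds since s + t = 7.
The rest check out directly.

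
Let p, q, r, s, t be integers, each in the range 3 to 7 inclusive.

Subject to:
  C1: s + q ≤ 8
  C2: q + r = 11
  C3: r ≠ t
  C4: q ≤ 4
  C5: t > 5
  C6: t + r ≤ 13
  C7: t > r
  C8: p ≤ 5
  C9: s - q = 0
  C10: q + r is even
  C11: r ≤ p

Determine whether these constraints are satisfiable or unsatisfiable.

Unsatisfiable

From constraint 4: q ≤ 4. From constraints 8 and 11: r ≤ p ≤ 5. Hence q + r ≤ 9. But constraint 2 requires q + r = 11, and 11 > 9. Contradiction.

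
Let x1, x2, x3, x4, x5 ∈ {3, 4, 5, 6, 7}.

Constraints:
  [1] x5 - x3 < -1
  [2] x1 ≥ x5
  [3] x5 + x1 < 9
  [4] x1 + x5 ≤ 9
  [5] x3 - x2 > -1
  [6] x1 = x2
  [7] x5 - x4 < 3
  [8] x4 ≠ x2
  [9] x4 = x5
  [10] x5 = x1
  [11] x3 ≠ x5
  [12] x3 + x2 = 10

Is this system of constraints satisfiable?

Unsatisfiable

From constraints 6, 9, and 10, x4 = x5 = x1 = x2, so x4 = x2. But constraint 8 says x4 ≠ x2. Contradiction.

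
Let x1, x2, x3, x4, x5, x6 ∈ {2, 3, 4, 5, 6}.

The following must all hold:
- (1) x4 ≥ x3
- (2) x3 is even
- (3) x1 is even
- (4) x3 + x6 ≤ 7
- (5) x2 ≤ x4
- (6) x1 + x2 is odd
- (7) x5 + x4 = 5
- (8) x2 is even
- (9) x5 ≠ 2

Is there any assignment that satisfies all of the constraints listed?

Unsatisfiable

Constraint 3 makes x1 even and constraint 8 makes x2 even, so x1 + x2 must be even. Constraint 6 says x1 + x2 is odd — contradiction.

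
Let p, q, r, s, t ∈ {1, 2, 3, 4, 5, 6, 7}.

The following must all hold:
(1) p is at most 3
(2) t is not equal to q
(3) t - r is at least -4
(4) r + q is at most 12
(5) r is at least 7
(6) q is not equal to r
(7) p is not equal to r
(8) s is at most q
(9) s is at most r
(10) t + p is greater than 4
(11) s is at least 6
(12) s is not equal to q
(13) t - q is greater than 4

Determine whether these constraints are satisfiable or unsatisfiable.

Unsatisfiable

From constraint 5: r ≥ 7. From constraints 8 and 11: q ≥ s ≥ 6. Hence r + q ≥ 13. But constraint 4 requires r + q ≤ 12, and 12 < 13. Contradiction.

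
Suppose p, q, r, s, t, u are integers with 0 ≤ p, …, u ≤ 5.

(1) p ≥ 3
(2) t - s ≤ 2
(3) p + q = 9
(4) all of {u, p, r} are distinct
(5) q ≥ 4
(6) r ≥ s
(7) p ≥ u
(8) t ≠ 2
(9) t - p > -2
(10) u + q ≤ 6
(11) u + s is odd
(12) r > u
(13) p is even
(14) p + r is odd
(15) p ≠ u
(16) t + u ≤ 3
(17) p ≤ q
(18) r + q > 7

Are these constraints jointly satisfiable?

Satisfiable

The assignment p = 4, q = 5, r = 3, s = 3, t = 3, u = 0 works:
  constraint 2 holds since t - s = 0.
  constraint 3 holds since p + q = 9.
The rest check out directly.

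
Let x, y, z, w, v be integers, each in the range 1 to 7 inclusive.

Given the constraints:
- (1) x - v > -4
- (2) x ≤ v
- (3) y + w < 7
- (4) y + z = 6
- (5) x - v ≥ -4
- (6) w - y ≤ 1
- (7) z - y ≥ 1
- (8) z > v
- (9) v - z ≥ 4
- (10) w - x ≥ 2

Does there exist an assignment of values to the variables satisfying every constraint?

Unsatisfiable

Constraints 5, 6, 7, 9, and 10 give v − z ≥ 4, z − y ≥ 1, y − w ≥ -1, w − x ≥ 2, x − v ≥ -4.
Adding all 5 inequalities: the left sides telescope to 0, and the right sides sum to 4 + 1 + (-1) + 2 + (-4) = 2. So 0 ≥ 2, which is false.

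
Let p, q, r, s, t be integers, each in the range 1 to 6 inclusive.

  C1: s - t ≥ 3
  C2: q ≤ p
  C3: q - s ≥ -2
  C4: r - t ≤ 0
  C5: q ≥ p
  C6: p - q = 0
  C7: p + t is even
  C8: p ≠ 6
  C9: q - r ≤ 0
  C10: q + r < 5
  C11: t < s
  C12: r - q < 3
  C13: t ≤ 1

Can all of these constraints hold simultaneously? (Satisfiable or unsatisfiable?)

Constraints 1, 3, 4, and 9 give s − t ≥ 3, t − r ≥ 0, r − q ≥ 0, q − s ≥ -2.
Adding all 4 inequalities: the left sides telescope to 0, and the right sides sum to 3 + 0 + 0 + (-2) = 1. So 0 ≥ 1, which is false.

Unsatisfiable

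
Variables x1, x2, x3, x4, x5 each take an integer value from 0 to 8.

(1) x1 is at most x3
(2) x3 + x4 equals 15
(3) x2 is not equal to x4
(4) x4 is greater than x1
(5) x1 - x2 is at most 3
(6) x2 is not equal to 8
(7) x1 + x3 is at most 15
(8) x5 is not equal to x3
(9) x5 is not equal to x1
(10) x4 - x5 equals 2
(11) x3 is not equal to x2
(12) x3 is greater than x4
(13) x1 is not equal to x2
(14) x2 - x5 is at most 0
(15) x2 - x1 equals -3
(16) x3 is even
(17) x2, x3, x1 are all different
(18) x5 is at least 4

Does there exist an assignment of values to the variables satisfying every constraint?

Satisfiable

One satisfying assignment is x1 = 6, x2 = 3, x3 = 8, x4 = 7, x5 = 5.
For the less obvious constraints — constraint 2: x3 + x4 = 15; constraint 5: x1 - x2 = 3 — and the others hold by inspection.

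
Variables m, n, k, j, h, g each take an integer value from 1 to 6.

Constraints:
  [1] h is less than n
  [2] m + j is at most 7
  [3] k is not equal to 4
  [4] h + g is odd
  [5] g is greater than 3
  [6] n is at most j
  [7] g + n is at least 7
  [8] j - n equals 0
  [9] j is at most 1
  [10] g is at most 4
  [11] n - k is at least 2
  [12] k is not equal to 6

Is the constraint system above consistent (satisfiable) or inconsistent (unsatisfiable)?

Unsatisfiable

From constraint 10: g ≤ 4. From constraints 6 and 9: n ≤ j ≤ 1. Hence g + n ≤ 5. But constraint 7 requires g + n ≥ 7, and 7 > 5. Contradiction.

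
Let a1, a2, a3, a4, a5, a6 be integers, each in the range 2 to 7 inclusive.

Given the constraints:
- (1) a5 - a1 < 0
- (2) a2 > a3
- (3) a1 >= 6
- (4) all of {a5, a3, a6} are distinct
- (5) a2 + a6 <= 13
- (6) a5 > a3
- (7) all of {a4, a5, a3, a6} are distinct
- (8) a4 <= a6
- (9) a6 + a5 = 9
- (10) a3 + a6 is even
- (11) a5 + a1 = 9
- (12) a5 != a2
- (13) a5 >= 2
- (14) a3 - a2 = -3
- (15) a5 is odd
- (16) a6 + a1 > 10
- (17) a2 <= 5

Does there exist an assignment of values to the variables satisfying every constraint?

Satisfiable

Try a1 = 6, a2 = 5, a3 = 2, a4 = 4, a5 = 3, a6 = 6.
Check constraint 1: a5 - a1 = -3; constraint 5: a2 + a6 = 11; constraint 9: a6 + a5 = 9. The remaining constraints are straightforward to verify.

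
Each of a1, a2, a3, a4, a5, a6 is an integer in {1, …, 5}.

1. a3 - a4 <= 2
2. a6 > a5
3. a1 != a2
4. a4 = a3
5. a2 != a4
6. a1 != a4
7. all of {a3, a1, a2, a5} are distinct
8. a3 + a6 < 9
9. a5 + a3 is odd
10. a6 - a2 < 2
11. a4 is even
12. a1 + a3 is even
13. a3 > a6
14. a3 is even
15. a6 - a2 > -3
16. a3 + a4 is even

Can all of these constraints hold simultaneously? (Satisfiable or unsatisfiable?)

Satisfiable

Take a1 = 2, a2 = 3, a3 = 4, a4 = 4, a5 = 1, a6 = 2. Then constraint 1: a3 - a4 = 0; constraint 8: a3 + a6 = 6, and every other listed constraint is also met.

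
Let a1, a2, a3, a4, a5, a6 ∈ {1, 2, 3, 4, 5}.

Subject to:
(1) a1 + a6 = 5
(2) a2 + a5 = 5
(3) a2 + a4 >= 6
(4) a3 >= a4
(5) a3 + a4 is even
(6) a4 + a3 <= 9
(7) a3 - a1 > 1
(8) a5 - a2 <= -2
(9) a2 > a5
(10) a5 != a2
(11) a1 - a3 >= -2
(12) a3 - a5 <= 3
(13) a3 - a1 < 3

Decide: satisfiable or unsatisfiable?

Setting (a1, a2, a3, a4, a5, a6) = (2, 4, 4, 4, 1, 3) satisfies everything: constraint 1: a1 + a6 = 5; constraint 2: a2 + a5 = 5, and the others follow.

Satisfiable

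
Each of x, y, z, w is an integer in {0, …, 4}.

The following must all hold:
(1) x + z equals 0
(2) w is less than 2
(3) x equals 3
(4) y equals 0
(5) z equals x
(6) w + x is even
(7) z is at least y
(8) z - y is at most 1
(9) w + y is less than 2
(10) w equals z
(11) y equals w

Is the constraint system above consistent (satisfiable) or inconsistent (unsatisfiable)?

Unsatisfiable

Constraint 4 fixes y = 0 and constraint 3 fixes x = 3. Constraints 5, 10, and 11 give y = w = z = x, so y = x. But 0 ≠ 3 — contradiction.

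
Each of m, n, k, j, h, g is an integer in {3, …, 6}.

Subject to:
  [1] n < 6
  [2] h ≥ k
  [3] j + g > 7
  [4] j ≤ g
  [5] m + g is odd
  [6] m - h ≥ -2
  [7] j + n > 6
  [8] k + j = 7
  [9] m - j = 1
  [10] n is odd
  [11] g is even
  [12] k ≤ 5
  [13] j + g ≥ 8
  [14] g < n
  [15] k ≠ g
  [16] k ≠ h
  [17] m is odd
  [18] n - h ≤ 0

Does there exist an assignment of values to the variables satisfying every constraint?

Setting (m, n, k, j, h, g) = (5, 5, 3, 4, 5, 4) satisfies everything: constraint 3: j + g = 8; constraint 6: m - h = 0; constraint 7: j + n = 9, and the others follow.

Satisfiable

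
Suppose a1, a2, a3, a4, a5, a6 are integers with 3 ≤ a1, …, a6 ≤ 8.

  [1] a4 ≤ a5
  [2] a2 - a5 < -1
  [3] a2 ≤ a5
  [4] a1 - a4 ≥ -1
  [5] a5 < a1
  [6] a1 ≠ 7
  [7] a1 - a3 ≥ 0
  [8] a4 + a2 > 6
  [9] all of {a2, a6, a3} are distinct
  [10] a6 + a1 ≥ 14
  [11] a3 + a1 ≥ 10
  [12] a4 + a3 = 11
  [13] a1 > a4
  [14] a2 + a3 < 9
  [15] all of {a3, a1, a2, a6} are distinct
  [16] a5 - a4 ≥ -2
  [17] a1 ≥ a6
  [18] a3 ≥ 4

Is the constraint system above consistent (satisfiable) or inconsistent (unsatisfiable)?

Satisfiable

The assignment a1 = 8, a2 = 3, a3 = 5, a4 = 6, a5 = 6, a6 = 6 works:
  constraint 2 holds since a2 - a5 = -3.
  constraint 4 holds since a1 - a4 = 2.
  constraint 7 holds since a1 - a3 = 3.
The rest check out directly.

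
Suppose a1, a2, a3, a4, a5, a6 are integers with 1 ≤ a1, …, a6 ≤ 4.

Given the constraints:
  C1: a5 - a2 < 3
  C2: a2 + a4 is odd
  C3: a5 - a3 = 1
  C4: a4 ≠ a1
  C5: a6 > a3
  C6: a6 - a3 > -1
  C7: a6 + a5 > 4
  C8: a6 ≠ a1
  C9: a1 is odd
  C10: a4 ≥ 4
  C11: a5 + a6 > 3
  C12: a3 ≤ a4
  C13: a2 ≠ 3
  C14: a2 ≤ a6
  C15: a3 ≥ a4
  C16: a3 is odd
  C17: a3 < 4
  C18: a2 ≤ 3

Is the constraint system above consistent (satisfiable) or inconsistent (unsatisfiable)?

Unsatisfiable

From constraints 10 and 15: a3 ≥ a4 and a4 ≥ 4, so a3 ≥ 4. From constraint 17: a3 ≤ 3. But 3 < 4, so no value of a3 works.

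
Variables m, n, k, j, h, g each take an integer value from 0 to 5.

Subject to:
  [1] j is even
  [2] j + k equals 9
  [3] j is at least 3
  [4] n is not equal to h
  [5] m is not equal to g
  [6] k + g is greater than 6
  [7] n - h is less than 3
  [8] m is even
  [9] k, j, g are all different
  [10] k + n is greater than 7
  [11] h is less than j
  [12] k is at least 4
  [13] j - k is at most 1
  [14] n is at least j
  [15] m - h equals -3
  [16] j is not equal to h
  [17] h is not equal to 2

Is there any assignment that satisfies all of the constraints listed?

Take m = 0, n = 4, k = 5, j = 4, h = 3, g = 3. Then constraint 2: j + k = 9; constraint 6: k + g = 8, and every other listed constraint is also met.

Satisfiable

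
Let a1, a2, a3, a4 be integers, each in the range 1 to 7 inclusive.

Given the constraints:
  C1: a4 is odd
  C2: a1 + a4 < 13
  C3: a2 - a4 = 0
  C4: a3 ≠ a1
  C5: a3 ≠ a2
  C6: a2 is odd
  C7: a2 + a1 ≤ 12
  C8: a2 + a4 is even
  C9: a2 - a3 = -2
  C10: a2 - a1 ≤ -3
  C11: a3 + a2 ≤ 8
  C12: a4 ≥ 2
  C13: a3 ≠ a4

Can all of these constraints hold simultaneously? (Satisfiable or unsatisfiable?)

Satisfiable

Take a1 = 7, a2 = 3, a3 = 5, a4 = 3. Then constraint 2: a1 + a4 = 10; constraint 3: a2 - a4 = 0; constraint 7: a2 + a1 = 10, and every other listed constraint is also met.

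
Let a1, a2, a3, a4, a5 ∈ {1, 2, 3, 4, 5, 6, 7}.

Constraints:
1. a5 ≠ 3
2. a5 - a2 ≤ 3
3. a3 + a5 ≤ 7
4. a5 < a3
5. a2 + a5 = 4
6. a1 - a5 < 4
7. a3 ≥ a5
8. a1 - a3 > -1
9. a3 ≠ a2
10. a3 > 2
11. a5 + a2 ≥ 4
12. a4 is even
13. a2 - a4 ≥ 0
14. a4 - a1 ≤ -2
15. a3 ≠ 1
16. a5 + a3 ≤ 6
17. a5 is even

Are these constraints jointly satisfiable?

One satisfying assignment is a1 = 4, a2 = 2, a3 = 4, a4 = 2, a5 = 2.
For the less obvious constraints — constraint 2: a5 - a2 = 0; constraint 3: a3 + a5 = 6; constraint 5: a2 + a5 = 4 — and the others hold by inspection.

Satisfiable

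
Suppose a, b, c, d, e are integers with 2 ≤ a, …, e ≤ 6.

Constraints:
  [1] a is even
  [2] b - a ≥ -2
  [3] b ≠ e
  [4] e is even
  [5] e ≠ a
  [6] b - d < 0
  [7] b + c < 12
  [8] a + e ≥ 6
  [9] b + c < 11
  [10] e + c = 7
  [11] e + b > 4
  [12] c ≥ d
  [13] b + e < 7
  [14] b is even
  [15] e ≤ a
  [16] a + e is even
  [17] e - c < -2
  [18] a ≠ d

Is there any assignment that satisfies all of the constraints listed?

One satisfying assignment is a = 4, b = 4, c = 5, d = 5, e = 2.
For the less obvious constraints — constraint 2: b - a = 0; constraint 6: b - d = -1; constraint 7: b + c = 9 — and the others hold by inspection.

Satisfiable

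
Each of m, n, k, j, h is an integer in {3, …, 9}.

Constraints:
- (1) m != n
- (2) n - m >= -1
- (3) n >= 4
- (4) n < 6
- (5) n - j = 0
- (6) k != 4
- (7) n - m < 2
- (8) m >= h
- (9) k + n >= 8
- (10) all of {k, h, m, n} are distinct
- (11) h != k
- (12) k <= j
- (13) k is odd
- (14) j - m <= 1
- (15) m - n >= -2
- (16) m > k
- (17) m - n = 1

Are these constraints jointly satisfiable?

Satisfiable

One satisfying assignment is m = 6, n = 5, k = 3, j = 5, h = 4.
For the less obvious constraints — constraint 2: n - m = -1; constraint 5: n - j = 0; constraint 7: n - m = -1 — and the others hold by inspection.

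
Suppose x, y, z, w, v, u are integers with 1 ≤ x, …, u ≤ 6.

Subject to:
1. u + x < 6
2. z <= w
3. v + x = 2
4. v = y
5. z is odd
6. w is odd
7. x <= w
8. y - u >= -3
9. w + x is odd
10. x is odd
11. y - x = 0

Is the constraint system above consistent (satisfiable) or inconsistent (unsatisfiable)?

Unsatisfiable

Constraint 6 makes w odd and constraint 10 makes x odd, so w + x must be even. Constraint 9 says w + x is odd — contradiction.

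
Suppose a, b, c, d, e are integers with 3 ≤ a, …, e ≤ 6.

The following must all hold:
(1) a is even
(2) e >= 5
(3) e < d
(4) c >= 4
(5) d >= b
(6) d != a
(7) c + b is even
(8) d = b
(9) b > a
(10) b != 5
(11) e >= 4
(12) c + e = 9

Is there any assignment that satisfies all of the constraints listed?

Satisfiable

Setting (a, b, c, d, e) = (4, 6, 4, 6, 5) satisfies everything: constraint 1: a = 4 is even; constraint 7: c + b = 10 is even; constraint 12: c + e = 9, and the others follow.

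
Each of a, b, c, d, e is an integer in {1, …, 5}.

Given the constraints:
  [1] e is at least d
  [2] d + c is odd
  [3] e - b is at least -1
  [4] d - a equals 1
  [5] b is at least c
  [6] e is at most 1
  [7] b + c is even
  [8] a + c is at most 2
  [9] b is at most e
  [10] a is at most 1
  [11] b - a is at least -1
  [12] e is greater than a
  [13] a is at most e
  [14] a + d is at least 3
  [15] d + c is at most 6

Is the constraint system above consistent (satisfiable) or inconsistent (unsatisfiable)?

From constraint 10: a ≤ 1. From constraints 1 and 6: d ≤ e ≤ 1. Hence a + d ≤ 2. But constraint 14 requires a + d ≥ 3, and 3 > 2. Contradiction.

Unsatisfiable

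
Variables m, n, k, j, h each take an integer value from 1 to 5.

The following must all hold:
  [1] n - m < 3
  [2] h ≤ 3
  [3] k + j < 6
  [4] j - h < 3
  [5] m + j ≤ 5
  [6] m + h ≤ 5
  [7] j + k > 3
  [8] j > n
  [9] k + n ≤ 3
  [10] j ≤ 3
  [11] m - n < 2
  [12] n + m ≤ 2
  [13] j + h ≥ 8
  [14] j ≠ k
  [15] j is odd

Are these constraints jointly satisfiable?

From constraint 10: j ≤ 3. From constraint 2: h ≤ 3. Hence j + h ≤ 6. But constraint 13 requires j + h ≥ 8, and 8 > 6. Contradiction.

Unsatisfiable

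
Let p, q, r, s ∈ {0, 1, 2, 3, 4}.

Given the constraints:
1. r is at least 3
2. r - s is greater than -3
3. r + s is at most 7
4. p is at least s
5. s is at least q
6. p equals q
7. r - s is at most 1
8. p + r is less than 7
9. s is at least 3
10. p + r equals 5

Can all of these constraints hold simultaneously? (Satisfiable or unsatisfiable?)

Unsatisfiable

From constraints 4 and 9: p ≥ s ≥ 3. From constraint 1: r ≥ 3. Hence p + r ≥ 6. But constraint 10 requires p + r = 5, and 5 < 6. Contradiction.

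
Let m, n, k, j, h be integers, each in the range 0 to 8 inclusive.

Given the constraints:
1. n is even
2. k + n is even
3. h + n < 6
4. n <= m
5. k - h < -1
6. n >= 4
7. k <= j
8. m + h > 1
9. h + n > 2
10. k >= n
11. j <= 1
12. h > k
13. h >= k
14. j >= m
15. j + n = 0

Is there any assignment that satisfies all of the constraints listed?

From constraints 4 and 6: m ≥ n and n ≥ 4, so m ≥ 4. From constraints 11 and 14: m ≤ j and j ≤ 1, so m ≤ 1. But 1 < 4, so no value of m works.

Unsatisfiable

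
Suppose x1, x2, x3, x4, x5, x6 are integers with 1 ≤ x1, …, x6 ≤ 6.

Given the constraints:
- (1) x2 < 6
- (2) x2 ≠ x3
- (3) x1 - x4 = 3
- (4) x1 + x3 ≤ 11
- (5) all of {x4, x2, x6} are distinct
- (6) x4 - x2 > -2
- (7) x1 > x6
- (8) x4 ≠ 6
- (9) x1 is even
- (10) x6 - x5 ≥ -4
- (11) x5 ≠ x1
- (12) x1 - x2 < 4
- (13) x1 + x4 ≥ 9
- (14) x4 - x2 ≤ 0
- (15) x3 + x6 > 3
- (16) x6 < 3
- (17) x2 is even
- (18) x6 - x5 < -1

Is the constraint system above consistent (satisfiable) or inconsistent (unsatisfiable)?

One satisfying assignment is x1 = 6, x2 = 4, x3 = 5, x4 = 3, x5 = 5, x6 = 1.
For the less obvious constraints — constraint 3: x1 - x4 = 3; constraint 4: x1 + x3 = 11; constraint 6: x4 - x2 = -1 — and the others hold by inspection.

Satisfiable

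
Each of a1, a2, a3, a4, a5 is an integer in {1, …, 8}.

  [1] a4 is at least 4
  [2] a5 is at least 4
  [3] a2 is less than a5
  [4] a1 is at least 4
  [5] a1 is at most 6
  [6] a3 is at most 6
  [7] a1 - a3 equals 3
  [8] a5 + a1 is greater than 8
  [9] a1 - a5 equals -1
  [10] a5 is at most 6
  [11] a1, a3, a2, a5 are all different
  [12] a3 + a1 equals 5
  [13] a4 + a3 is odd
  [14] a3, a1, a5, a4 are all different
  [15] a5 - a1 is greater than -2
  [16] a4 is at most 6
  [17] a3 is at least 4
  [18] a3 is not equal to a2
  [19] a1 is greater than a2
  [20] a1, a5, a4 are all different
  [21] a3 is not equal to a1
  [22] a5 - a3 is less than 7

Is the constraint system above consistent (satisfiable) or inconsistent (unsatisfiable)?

Unsatisfiable

Constraints 1, 2, 4, 5, 6, 10, 16, and 17 confine each of a3, a1, a5, a4 to the 3 values {4, …, 6}.
Constraint 14 requires all 4 of them to be distinct, but only 3 values are available — impossible by the pigeonhole principle.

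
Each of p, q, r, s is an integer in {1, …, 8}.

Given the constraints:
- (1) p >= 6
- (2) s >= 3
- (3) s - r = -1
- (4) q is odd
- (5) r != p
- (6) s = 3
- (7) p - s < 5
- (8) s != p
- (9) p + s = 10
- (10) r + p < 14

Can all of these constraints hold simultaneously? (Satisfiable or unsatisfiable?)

The assignment p = 7, q = 3, r = 4, s = 3 works:
  constraint 3 holds since s - r = -1.
  constraint 7 holds since p - s = 4.
  constraint 9 holds since p + s = 10.
The rest check out directly.

Satisfiable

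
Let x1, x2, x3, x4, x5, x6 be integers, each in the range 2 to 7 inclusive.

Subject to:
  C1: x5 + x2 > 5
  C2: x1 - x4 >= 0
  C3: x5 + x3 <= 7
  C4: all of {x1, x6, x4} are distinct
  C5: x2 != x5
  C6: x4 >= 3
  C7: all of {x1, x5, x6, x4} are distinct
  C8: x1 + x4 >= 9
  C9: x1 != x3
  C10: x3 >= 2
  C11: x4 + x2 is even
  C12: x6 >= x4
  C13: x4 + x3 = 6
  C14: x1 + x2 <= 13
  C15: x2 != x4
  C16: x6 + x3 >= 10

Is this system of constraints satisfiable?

Satisfiable

Setting (x1, x2, x3, x4, x5, x6) = (6, 5, 3, 3, 2, 7) satisfies everything: constraint 1: x5 + x2 = 7; constraint 2: x1 - x4 = 3, and the others follow.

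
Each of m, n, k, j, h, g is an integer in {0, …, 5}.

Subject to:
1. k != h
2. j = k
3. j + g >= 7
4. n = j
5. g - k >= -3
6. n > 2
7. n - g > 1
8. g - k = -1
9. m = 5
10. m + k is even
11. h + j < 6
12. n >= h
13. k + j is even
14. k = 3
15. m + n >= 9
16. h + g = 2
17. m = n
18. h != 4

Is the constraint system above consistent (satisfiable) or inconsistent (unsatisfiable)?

Constraint 9 fixes m = 5 and constraint 14 fixes k = 3. Constraints 2, 4, and 17 give m = n = j = k, so m = k. But 5 ≠ 3 — contradiction.

Unsatisfiable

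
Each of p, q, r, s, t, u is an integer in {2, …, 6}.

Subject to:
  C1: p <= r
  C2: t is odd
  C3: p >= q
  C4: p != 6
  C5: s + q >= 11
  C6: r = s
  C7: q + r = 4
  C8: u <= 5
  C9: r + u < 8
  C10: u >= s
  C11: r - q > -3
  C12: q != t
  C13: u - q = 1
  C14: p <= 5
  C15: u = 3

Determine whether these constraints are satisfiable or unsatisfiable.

From constraints 8 and 10: s ≤ u ≤ 5. From constraints 3 and 14: q ≤ p ≤ 5. Hence s + q ≤ 10. But constraint 5 requires s + q ≥ 11, and 11 > 10. Contradiction.

Unsatisfiable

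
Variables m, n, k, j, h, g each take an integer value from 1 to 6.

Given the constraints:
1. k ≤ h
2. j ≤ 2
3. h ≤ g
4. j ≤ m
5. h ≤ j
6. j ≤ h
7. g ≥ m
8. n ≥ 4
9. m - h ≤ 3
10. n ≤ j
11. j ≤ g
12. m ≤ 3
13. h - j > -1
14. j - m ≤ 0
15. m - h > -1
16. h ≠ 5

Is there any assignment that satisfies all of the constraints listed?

Unsatisfiable

From constraints 8 and 10: j ≥ n and n ≥ 4, so j ≥ 4. From constraints 4 and 12: j ≤ m and m ≤ 3, so j ≤ 3. But 3 < 4, so no value of j works.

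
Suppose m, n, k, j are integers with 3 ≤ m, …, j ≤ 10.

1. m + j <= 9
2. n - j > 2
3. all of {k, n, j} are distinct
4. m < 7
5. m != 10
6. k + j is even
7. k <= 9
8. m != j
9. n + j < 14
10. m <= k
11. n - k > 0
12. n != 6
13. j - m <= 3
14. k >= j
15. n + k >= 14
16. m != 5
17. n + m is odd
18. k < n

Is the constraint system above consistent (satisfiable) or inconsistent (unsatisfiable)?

The assignment m = 3, n = 8, k = 6, j = 4 works:
  constraint 1 holds since m + j = 7.
  constraint 2 holds since n - j = 4.
The rest check out directly.

Satisfiable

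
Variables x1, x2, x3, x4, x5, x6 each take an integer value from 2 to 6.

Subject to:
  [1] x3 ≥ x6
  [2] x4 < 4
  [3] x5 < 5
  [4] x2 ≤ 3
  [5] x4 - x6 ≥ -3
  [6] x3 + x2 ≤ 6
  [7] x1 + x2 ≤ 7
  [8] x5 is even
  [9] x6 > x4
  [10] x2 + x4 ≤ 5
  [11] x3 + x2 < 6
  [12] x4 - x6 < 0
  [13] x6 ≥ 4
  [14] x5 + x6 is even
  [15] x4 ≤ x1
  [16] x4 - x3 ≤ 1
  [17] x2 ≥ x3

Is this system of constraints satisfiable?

From constraints 1 and 13: x3 ≥ x6 and x6 ≥ 4, so x3 ≥ 4. From constraints 4 and 17: x3 ≤ x2 and x2 ≤ 3, so x3 ≤ 3. But 3 < 4, so no value of x3 works.

Unsatisfiable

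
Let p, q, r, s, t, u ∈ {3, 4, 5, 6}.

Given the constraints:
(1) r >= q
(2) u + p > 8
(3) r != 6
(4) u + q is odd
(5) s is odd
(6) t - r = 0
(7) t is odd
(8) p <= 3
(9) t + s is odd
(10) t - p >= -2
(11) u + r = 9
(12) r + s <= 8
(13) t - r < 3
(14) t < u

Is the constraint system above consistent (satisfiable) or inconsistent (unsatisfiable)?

Constraint 7 makes t odd and constraint 5 makes s odd, so t + s must be even. Constraint 9 says t + s is odd — contradiction.

Unsatisfiable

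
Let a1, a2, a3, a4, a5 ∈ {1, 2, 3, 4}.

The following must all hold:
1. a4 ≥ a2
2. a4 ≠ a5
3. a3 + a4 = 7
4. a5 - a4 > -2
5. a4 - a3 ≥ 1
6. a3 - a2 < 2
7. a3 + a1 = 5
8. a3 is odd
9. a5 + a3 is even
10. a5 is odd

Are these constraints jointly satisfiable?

Satisfiable

One satisfying assignment is a1 = 2, a2 = 4, a3 = 3, a4 = 4, a5 = 3.
For the less obvious constraints — constraint 3: a3 + a4 = 7; constraint 4: a5 - a4 = -1; constraint 5: a4 - a3 = 1 — and the others hold by inspection.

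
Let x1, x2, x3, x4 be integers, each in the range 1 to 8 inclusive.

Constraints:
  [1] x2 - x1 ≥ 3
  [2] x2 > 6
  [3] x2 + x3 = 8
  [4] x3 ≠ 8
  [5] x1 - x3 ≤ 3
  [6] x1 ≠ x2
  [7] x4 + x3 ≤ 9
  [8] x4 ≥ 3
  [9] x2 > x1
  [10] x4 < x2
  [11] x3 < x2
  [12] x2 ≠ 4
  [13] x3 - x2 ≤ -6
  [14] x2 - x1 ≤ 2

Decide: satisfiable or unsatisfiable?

Constraints 5, 13, and 14 give x2 − x3 ≥ 6, x3 − x1 ≥ -3, x1 − x2 ≥ -2.
Adding all 3 inequalities: the left sides telescope to 0, and the right sides sum to 6 + (-3) + (-2) = 1. So 0 ≥ 1, which is false.

Unsatisfiable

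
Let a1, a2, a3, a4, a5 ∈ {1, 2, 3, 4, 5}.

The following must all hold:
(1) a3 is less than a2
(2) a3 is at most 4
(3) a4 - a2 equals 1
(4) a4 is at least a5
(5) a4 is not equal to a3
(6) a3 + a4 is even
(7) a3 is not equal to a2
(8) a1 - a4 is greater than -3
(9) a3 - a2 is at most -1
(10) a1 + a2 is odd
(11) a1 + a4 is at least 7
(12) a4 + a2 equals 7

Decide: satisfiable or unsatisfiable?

One satisfying assignment is a1 = 4, a2 = 3, a3 = 2, a4 = 4, a5 = 2.
For the less obvious constraints — constraint 3: a4 - a2 = 1; constraint 8: a1 - a4 = 0 — and the others hold by inspection.

Satisfiable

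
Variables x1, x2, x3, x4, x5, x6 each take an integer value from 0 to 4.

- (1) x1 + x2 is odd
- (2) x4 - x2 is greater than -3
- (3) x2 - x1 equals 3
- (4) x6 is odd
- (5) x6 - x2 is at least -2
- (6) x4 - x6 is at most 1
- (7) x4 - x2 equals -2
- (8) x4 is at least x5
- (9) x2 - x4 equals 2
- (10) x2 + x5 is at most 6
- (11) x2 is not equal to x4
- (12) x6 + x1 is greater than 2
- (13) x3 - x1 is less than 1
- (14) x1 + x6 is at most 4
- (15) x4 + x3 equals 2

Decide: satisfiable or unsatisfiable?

Satisfiable

Setting (x1, x2, x3, x4, x5, x6) = (1, 4, 0, 2, 0, 3) satisfies everything: constraint 2: x4 - x2 = -2; constraint 3: x2 - x1 = 3; constraint 5: x6 - x2 = -1, and the others follow.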